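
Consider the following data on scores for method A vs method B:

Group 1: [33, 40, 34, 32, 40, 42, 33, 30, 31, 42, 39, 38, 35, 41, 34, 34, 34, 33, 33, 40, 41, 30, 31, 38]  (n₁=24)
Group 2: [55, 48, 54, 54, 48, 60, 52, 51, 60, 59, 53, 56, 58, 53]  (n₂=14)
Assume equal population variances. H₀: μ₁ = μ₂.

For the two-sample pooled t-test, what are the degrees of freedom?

degrees of freedom = 36

df = n₁ + n₂ − 2 = 24 + 14 − 2 = 36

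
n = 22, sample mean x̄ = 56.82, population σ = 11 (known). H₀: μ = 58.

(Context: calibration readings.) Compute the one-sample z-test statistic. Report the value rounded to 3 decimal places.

SE = σ/√n = 11/√22 = 2.3452
z = (x̄−μ₀)/SE = (56.82−58)/2.3452 = -0.5032

test statistic = -0.503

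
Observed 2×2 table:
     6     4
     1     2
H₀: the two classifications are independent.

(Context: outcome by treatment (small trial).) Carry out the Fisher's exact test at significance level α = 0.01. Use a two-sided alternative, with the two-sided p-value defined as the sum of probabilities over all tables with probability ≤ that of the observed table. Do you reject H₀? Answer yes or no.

reject H₀: no

Margins: r₁=10, r₂=3, c₁=7, c₂=6, n=13
p_obs = C(10,6)·C(3,1)/C(13,7); sum pmf over tables with pmf ≤ p_obs
p-value (two-sided) = 0.55944
At α=0.01: p ≥ α → fail to reject H₀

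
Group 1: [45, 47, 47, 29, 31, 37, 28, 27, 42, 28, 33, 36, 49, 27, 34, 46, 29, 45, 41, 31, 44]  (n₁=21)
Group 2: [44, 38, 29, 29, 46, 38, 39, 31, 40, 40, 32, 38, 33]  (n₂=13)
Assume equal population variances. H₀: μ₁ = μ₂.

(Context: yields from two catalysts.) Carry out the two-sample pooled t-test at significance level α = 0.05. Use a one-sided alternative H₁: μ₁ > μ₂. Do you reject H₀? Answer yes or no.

x̄₁=36.952, s₁=7.845, n₁=21
x̄₂=36.692, s₂=5.468, n₂=13
s_p² = [20·7.845² + 12·5.468²]/32 = 49.6788
SE = √(s_p²·(1/21+1/13)) = 2.4874
t = (36.952−36.692)/2.4874 = 0.1046
df = 32
p-value (one-sided, H₁ greater) = 0.45869
At α=0.05: p ≥ α → fail to reject H₀

reject H₀: no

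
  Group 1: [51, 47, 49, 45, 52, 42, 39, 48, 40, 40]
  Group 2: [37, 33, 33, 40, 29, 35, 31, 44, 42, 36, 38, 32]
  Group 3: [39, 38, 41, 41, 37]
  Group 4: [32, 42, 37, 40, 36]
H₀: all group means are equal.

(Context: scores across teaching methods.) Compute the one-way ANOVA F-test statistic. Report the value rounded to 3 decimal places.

test statistic = 9.523

Group means [45.30, 35.83, 39.20, 37.40], grand mean 39.562
SSB = Σnᵢ(x̄ᵢ−x̄)² = 520.108; SSW = ΣΣ(x−x̄ᵢ)² = 509.767
MSB = 520.108/3 = 173.3694; MSW = 509.767/28 = 18.2060
F = MSB/MSW = 9.5227
df = (3, 28)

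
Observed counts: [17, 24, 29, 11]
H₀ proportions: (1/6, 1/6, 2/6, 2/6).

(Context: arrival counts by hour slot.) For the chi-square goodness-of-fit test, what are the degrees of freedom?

degrees of freedom = 3

df = k − 1 = 4 − 1 = 3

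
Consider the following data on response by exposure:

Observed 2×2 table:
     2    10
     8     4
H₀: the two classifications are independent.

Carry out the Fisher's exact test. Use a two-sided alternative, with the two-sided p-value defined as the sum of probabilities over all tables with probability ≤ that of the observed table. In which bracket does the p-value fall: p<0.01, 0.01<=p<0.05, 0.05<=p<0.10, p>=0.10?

p-value bracket: 0.01<=p<0.05

Margins: r₁=12, r₂=12, c₁=10, c₂=14, n=24
p_obs = C(12,2)·C(12,8)/C(24,10); sum pmf over tables with pmf ≤ p_obs
p-value (two-sided) = 0.03607
→ bracket: 0.01<=p<0.05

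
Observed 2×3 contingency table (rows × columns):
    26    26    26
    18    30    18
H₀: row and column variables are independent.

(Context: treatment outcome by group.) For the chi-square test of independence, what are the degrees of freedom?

df = (r−1)(c−1) = (2−1)·(3−1) = 2

degrees of freedom = 2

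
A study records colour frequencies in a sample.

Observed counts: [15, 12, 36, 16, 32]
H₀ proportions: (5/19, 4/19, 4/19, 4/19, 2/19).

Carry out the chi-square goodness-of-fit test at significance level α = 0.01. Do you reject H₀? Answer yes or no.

n = 111; E_i = n·p_i = [29.21, 23.37, 23.37, 23.37, 11.68]
χ² = (15−29.21)²/29.21 + (12−23.37)²/23.37 + (36−23.37)²/23.37 + (16−23.37)²/23.37 + (32−11.68)²/11.68 = 56.9189
df = 4
p-value (upper-tail) = 0.00000
At α=0.01: p < α → reject H₀

reject H₀: yes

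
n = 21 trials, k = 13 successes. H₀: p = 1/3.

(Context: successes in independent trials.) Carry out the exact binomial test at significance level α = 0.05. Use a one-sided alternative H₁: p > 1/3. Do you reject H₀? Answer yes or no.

Exact binomial: n=21, k=13, p₀=1/3=0.3333
P(X≥13) from Σ C(n,i)·p₀^i·(1−p₀)^(n−i)
p-value (one-sided, H₁ greater) = 0.00681
At α=0.05: p < α → reject H₀

reject H₀: yes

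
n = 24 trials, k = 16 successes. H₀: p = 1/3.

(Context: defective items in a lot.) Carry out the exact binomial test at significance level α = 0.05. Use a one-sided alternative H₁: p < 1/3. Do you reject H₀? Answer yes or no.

reject H₀: no

Exact binomial: n=24, k=16, p₀=1/3=0.3333
P(X≤16) from Σ C(n,i)·p₀^i·(1−p₀)^(n−i)
p-value (one-sided, H₁ less) = 0.99981
At α=0.05: p ≥ α → fail to reject H₀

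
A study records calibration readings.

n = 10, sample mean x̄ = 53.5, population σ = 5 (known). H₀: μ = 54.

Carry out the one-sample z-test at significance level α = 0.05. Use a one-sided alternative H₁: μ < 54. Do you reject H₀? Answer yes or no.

SE = σ/√n = 5/√10 = 1.5811
z = (x̄−μ₀)/SE = (53.5−54)/1.5811 = -0.3162
p-value (one-sided, H₁ less) = 0.37591
At α=0.05: p ≥ α → fail to reject H₀

reject H₀: no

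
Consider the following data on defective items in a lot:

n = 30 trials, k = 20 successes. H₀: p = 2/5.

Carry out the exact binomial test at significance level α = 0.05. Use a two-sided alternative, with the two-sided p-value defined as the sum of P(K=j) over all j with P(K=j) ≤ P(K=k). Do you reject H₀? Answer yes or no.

Exact binomial: n=30, k=20, p₀=2/5=0.4000
P(X=j) = C(n,j)·p₀^j·(1−p₀)^(n−j); p = Σ P(X=j) over j with P(X=j) ≤ P(X=20)
p-value (two-sided) = 0.00436
At α=0.05: p < α → reject H₀

reject H₀: yes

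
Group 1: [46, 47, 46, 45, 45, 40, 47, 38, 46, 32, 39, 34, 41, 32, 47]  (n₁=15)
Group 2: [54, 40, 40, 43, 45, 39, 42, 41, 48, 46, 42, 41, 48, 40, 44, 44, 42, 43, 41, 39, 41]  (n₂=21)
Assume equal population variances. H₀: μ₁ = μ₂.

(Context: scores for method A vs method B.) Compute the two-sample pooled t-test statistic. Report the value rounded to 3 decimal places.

test statistic = -0.871

x̄₁=41.667, s₁=5.563, n₁=15
x̄₂=43.000, s₂=3.633, n₂=21
s_p² = [14·5.563² + 20·3.633²]/34 = 20.5098
SE = √(s_p²·(1/15+1/21)) = 1.5310
t = (41.667−43.000)/1.5310 = -0.8709
df = 34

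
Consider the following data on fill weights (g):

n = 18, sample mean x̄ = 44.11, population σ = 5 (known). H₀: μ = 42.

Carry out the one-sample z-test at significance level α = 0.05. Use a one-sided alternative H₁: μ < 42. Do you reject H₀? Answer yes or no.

SE = σ/√n = 5/√18 = 1.1785
z = (x̄−μ₀)/SE = (44.11−42)/1.1785 = 1.7904
p-value (one-sided, H₁ less) = 0.96330
At α=0.05: p ≥ α → fail to reject H₀

reject H₀: no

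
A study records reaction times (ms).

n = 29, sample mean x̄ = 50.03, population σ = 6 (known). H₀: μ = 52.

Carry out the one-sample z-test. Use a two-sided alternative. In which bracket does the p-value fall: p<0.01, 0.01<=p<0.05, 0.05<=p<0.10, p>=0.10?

SE = σ/√n = 6/√29 = 1.1142
z = (x̄−μ₀)/SE = (50.03−52)/1.1142 = -1.7681
p-value (two-sided) = 0.07704
→ bracket: 0.05<=p<0.10

p-value bracket: 0.05<=p<0.10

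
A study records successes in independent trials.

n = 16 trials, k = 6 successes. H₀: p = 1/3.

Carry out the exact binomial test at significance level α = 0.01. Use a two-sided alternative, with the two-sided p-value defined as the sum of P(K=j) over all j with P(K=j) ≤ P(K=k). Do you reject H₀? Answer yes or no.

reject H₀: no

Exact binomial: n=16, k=6, p₀=1/3=0.3333
P(X=j) = C(n,j)·p₀^j·(1−p₀)^(n−j); p = Σ P(X=j) over j with P(X=j) ≤ P(X=6)
p-value (two-sided) = 0.79219
At α=0.01: p ≥ α → fail to reject H₀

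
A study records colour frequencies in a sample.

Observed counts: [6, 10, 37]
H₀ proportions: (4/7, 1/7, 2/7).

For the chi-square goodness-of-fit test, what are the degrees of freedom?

df = k − 1 = 3 − 1 = 2

degrees of freedom = 2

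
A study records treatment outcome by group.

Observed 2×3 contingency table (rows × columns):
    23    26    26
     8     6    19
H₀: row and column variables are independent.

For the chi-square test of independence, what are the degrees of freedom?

degrees of freedom = 2

df = (r−1)(c−1) = (2−1)·(3−1) = 2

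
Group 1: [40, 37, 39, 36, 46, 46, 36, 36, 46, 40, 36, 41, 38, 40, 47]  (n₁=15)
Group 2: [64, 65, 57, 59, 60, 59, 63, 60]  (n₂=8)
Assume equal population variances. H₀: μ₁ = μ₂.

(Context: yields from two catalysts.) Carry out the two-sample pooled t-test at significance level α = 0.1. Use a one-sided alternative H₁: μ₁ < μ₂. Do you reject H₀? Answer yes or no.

x̄₁=40.267, s₁=4.096, n₁=15
x̄₂=60.875, s₂=2.800, n₂=8
s_p² = [14·4.096² + 7·2.800²]/21 = 13.8004
SE = √(s_p²·(1/15+1/8)) = 1.6264
t = (40.267−60.875)/1.6264 = -12.6714
df = 21
p-value (one-sided, H₁ less) = 0.00000
At α=0.1: p < α → reject H₀

reject H₀: yes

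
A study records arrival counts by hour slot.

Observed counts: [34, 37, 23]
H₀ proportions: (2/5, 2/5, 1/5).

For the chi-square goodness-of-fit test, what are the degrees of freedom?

df = k − 1 = 3 − 1 = 2

degrees of freedom = 2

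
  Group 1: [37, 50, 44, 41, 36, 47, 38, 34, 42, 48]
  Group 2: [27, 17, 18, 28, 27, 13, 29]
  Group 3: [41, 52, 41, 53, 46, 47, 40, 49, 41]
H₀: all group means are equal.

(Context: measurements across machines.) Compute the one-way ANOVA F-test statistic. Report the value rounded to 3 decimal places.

Group means [41.70, 22.71, 45.56], grand mean 37.923
SSB = Σnᵢ(x̄ᵢ−x̄)² = 2286.095; SSW = ΣΣ(x−x̄ᵢ)² = 727.751
MSB = 2286.095/2 = 1143.0477; MSW = 727.751/23 = 31.6413
F = MSB/MSW = 36.1251
df = (2, 23)

test statistic = 36.125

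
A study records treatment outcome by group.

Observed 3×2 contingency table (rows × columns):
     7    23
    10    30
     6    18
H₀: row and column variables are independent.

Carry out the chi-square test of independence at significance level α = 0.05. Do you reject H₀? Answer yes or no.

reject H₀: no

Row totals [30, 40, 24], col totals [23, 71], n=94
χ² = (7−7.34)²/7.34 + (23−22.66)²/22.66 + (10−9.79)²/9.79 + (30−30.21)²/30.21 + (6−5.87)²/5.87 + (18−18.13)²/18.13 = 0.0307
df = 2
p-value (upper-tail) = 0.98477
At α=0.05: p ≥ α → fail to reject H₀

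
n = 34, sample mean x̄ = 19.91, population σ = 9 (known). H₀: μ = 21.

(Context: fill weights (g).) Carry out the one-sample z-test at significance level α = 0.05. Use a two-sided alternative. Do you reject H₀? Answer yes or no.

SE = σ/√n = 9/√34 = 1.5435
z = (x̄−μ₀)/SE = (19.91−21)/1.5435 = -0.7062
p-value (two-sided) = 0.48007
At α=0.05: p ≥ α → fail to reject H₀

reject H₀: no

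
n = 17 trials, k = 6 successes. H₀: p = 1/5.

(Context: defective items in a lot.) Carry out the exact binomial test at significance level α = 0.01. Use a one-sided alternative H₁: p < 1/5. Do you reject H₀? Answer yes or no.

reject H₀: no

Exact binomial: n=17, k=6, p₀=1/5=0.2000
P(X≤6) from Σ C(n,i)·p₀^i·(1−p₀)^(n−i)
p-value (one-sided, H₁ less) = 0.96234
At α=0.01: p ≥ α → fail to reject H₀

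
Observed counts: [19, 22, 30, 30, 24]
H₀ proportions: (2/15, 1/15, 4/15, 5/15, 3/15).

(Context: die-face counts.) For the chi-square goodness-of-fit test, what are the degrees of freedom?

degrees of freedom = 4

df = k − 1 = 5 − 1 = 4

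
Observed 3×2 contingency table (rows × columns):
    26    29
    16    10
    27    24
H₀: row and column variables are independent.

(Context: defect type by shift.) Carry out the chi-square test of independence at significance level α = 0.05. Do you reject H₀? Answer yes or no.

Row totals [55, 26, 51], col totals [69, 63], n=132
χ² = (26−28.75)²/28.75 + (29−26.25)²/26.25 + (16−13.59)²/13.59 + (10−12.41)²/12.41 + (27−26.66)²/26.66 + (24−24.34)²/24.34 = 1.4550
df = 2
p-value (upper-tail) = 0.48311
At α=0.05: p ≥ α → fail to reject H₀

reject H₀: no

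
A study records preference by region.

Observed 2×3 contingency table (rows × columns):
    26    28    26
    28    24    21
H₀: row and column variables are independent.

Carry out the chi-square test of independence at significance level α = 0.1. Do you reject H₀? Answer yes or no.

Row totals [80, 73], col totals [54, 52, 47], n=153
χ² = (26−28.24)²/28.24 + (28−27.19)²/27.19 + (26−24.58)²/24.58 + (28−25.76)²/25.76 + (24−24.81)²/24.81 + (21−22.42)²/22.42 = 0.5947
df = 2
p-value (upper-tail) = 0.74280
At α=0.1: p ≥ α → fail to reject H₀

reject H₀: no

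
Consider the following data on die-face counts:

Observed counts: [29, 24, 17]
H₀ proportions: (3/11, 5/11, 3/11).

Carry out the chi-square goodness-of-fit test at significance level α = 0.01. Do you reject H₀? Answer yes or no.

n = 70; E_i = n·p_i = [19.09, 31.82, 19.09]
χ² = (29−19.09)²/19.09 + (24−31.82)²/31.82 + (17−19.09)²/19.09 = 7.2933
df = 2
p-value (upper-tail) = 0.02608
At α=0.01: p ≥ α → fail to reject H₀

reject H₀: no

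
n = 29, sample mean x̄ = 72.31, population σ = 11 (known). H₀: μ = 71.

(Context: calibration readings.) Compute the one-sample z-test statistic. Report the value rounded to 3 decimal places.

test statistic = 0.641

SE = σ/√n = 11/√29 = 2.0426
z = (x̄−μ₀)/SE = (72.31−71)/2.0426 = 0.6413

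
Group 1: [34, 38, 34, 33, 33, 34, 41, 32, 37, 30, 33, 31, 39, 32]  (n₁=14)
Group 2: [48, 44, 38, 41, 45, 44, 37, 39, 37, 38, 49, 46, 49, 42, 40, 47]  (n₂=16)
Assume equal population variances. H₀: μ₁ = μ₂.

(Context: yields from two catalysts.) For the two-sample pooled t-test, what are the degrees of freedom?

degrees of freedom = 28

df = n₁ + n₂ − 2 = 14 + 16 − 2 = 28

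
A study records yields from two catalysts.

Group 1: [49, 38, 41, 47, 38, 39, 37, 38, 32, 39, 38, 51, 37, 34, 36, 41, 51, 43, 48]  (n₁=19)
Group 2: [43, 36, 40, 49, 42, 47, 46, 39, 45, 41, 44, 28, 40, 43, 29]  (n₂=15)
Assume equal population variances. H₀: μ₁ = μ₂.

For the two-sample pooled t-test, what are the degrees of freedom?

df = n₁ + n₂ − 2 = 19 + 15 − 2 = 32

degrees of freedom = 32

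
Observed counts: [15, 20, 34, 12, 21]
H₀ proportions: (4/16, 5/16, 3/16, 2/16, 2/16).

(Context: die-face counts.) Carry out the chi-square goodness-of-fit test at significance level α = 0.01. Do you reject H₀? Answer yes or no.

reject H₀: yes

n = 102; E_i = n·p_i = [25.50, 31.88, 19.12, 12.75, 12.75]
χ² = (15−25.50)²/25.50 + (20−31.88)²/31.88 + (34−19.12)²/19.12 + (12−12.75)²/12.75 + (21−12.75)²/12.75 = 25.6993
df = 4
p-value (upper-tail) = 0.00004
At α=0.01: p < α → reject H₀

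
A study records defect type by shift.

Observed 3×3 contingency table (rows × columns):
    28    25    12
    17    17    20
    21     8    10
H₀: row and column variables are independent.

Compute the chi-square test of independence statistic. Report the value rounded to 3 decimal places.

test statistic = 9.085

Row totals [65, 54, 39], col totals [66, 50, 42], n=158
χ² = (28−27.15)²/27.15 + (25−20.57)²/20.57 + (12−17.28)²/17.28 + (17−22.56)²/22.56 + (17−17.09)²/17.09 + (20−14.35)²/14.35 + (21−16.29)²/16.29 + (8−12.34)²/12.34 + (10−10.37)²/10.37 = 9.0846
df = 4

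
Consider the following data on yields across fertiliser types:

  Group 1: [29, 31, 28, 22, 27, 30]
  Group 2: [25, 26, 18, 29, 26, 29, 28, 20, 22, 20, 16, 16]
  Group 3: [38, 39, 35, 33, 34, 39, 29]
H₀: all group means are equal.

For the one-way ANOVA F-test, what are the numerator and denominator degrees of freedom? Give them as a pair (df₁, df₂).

degrees of freedom = [2, 22]

k = 3 groups, N = 25 total
df = (k−1, N−k) = (3−1, 25−3) = (2, 22)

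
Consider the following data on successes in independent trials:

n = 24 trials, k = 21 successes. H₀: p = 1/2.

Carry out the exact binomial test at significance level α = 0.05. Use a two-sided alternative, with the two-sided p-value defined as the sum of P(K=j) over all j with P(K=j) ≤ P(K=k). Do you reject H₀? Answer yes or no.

reject H₀: yes

Exact binomial: n=24, k=21, p₀=1/2=0.5000
P(X=j) = C(n,j)·p₀^j·(1−p₀)^(n−j); p = Σ P(X=j) over j with P(X=j) ≤ P(X=21)
p-value (two-sided) = 0.00028
At α=0.05: p < α → reject H₀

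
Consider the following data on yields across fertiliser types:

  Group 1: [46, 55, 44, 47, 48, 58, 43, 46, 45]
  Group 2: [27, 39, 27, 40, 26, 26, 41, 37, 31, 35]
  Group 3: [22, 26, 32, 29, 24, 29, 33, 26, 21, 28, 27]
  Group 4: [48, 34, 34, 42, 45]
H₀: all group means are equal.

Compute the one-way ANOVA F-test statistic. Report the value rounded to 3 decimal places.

Group means [48.00, 32.90, 27.00, 40.60], grand mean 36.029
SSB = Σnᵢ(x̄ᵢ−x̄)² = 2388.871; SSW = ΣΣ(x−x̄ᵢ)² = 856.100
MSB = 2388.871/3 = 796.2905; MSW = 856.100/31 = 27.6161
F = MSB/MSW = 28.8343
df = (3, 31)

test statistic = 28.834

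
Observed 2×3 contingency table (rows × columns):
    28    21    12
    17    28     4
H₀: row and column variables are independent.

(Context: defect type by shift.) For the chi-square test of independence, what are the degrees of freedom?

degrees of freedom = 2

df = (r−1)(c−1) = (2−1)·(3−1) = 2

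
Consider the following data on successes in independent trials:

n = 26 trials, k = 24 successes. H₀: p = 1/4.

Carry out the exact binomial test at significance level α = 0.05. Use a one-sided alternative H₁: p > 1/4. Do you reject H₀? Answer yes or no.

Exact binomial: n=26, k=24, p₀=1/4=0.2500
P(X≥24) from Σ C(n,i)·p₀^i·(1−p₀)^(n−i)
p-value (one-sided, H₁ greater) = 0.00000
At α=0.05: p < α → reject H₀

reject H₀: yes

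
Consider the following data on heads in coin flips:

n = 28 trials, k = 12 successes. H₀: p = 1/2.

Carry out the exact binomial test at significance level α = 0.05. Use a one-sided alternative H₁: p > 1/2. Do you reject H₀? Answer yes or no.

reject H₀: no

Exact binomial: n=28, k=12, p₀=1/2=0.5000
P(X≥12) from Σ C(n,i)·p₀^i·(1−p₀)^(n−i)
p-value (one-sided, H₁ greater) = 0.82754
At α=0.05: p ≥ α → fail to reject H₀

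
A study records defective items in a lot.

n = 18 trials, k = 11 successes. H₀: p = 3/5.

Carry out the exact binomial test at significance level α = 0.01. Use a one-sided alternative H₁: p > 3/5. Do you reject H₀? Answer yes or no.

reject H₀: no

Exact binomial: n=18, k=11, p₀=3/5=0.6000
P(X≥11) from Σ C(n,i)·p₀^i·(1−p₀)^(n−i)
p-value (one-sided, H₁ greater) = 0.56344
At α=0.01: p ≥ α → fail to reject H₀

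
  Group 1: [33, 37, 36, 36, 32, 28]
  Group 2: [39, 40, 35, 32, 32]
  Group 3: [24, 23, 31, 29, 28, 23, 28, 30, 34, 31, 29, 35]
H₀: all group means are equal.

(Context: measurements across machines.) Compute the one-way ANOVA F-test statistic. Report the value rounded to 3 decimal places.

Group means [33.67, 35.60, 28.75], grand mean 31.522
SSB = Σnᵢ(x̄ᵢ−x̄)² = 202.956; SSW = ΣΣ(x−x̄ᵢ)² = 282.783
MSB = 202.956/2 = 101.4779; MSW = 282.783/20 = 14.1392
F = MSB/MSW = 7.1771
df = (2, 20)

test statistic = 7.177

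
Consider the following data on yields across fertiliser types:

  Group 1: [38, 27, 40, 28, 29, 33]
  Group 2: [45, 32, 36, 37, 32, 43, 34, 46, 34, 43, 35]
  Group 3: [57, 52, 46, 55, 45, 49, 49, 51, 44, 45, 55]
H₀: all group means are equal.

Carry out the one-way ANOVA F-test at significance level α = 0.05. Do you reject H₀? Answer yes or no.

reject H₀: yes

Group means [32.50, 37.91, 49.82], grand mean 41.429
SSB = Σnᵢ(x̄ᵢ−x̄)² = 1388.812; SSW = ΣΣ(x−x̄ᵢ)² = 638.045
MSB = 1388.812/2 = 694.4058; MSW = 638.045/25 = 25.5218
F = MSB/MSW = 27.2083
df = (2, 25)
p-value (upper-tail) = 0.00000
At α=0.05: p < α → reject H₀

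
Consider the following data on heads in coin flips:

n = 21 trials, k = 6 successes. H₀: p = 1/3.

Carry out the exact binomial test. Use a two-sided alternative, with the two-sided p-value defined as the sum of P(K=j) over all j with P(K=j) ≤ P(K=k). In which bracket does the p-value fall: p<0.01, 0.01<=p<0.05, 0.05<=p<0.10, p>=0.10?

p-value bracket: p>=0.10

Exact binomial: n=21, k=6, p₀=1/3=0.3333
P(X=j) = C(n,j)·p₀^j·(1−p₀)^(n−j); p = Σ P(X=j) over j with P(X=j) ≤ P(X=6)
p-value (two-sided) = 0.81787
→ bracket: p>=0.10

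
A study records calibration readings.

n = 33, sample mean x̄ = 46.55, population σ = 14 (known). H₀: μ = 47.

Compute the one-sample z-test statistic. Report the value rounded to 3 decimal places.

test statistic = -0.185

SE = σ/√n = 14/√33 = 2.4371
z = (x̄−μ₀)/SE = (46.55−47)/2.4371 = -0.1846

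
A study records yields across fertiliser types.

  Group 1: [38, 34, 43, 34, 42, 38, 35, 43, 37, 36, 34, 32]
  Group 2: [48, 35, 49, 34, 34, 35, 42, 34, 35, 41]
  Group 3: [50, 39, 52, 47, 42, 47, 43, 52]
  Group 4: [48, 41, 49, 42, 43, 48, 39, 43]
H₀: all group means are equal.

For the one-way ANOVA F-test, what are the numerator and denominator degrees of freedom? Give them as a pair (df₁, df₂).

degrees of freedom = [3, 34]

k = 4 groups, N = 38 total
df = (k−1, N−k) = (4−1, 38−4) = (3, 34)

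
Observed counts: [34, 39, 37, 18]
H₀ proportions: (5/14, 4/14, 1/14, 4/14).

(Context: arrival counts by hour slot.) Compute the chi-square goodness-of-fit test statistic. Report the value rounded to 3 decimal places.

n = 128; E_i = n·p_i = [45.71, 36.57, 9.14, 36.57]
χ² = (34−45.71)²/45.71 + (39−36.57)²/36.57 + (37−9.14)²/9.14 + (18−36.57)²/36.57 = 97.4711
df = 3

test statistic = 97.471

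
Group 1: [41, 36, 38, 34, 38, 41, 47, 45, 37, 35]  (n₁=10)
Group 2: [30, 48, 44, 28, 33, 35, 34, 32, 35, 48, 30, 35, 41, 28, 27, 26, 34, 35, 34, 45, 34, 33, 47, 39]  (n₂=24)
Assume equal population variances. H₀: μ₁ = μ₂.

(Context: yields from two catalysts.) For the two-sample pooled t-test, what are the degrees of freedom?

degrees of freedom = 32

df = n₁ + n₂ − 2 = 10 + 24 − 2 = 32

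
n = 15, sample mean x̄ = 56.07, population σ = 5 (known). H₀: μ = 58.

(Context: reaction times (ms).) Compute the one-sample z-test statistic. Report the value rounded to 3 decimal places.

test statistic = -1.495

SE = σ/√n = 5/√15 = 1.2910
z = (x̄−μ₀)/SE = (56.07−58)/1.2910 = -1.4950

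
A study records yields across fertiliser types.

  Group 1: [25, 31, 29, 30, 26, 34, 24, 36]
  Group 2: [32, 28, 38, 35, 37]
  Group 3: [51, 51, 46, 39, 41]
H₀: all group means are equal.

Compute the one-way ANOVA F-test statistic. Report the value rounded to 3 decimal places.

test statistic = 19.382

Group means [29.38, 34.00, 45.60], grand mean 35.167
SSB = Σnᵢ(x̄ᵢ−x̄)² = 819.425; SSW = ΣΣ(x−x̄ᵢ)² = 317.075
MSB = 819.425/2 = 409.7125; MSW = 317.075/15 = 21.1383
F = MSB/MSW = 19.3824
df = (2, 15)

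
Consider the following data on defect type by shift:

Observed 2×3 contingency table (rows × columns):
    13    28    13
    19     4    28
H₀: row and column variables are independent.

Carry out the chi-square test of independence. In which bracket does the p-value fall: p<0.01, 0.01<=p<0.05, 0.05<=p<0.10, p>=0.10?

p-value bracket: p<0.01

Row totals [54, 51], col totals [32, 32, 41], n=105
χ² = (13−16.46)²/16.46 + (28−16.46)²/16.46 + (13−21.09)²/21.09 + (19−15.54)²/15.54 + (4−15.54)²/15.54 + (28−19.91)²/19.91 = 24.5471
df = 2
p-value (upper-tail) = 0.00000
→ bracket: p<0.01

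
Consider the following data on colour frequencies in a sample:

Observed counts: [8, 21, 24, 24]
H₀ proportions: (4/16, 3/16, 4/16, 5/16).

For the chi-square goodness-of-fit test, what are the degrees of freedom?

degrees of freedom = 3

df = k − 1 = 4 − 1 = 3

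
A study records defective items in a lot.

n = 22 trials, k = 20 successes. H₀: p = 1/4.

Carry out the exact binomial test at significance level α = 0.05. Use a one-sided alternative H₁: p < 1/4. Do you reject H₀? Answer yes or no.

reject H₀: no

Exact binomial: n=22, k=20, p₀=1/4=0.2500
P(X≤20) from Σ C(n,i)·p₀^i·(1−p₀)^(n−i)
p-value (one-sided, H₁ less) = 1.00000
At α=0.05: p ≥ α → fail to reject H₀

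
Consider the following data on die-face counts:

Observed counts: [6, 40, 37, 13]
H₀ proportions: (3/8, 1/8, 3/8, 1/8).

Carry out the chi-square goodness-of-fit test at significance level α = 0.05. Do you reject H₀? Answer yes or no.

reject H₀: yes

n = 96; E_i = n·p_i = [36.00, 12.00, 36.00, 12.00]
χ² = (6−36.00)²/36.00 + (40−12.00)²/12.00 + (37−36.00)²/36.00 + (13−12.00)²/12.00 = 90.4444
df = 3
p-value (upper-tail) = 0.00000
At α=0.05: p < α → reject H₀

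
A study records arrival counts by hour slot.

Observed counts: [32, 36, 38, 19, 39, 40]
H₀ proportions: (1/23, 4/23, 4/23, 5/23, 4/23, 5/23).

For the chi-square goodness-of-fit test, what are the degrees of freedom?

degrees of freedom = 5

df = k − 1 = 6 − 1 = 5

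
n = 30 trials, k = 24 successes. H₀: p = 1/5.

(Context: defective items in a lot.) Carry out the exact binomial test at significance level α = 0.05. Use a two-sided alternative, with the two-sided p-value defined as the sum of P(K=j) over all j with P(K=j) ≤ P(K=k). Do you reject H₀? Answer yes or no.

reject H₀: yes

Exact binomial: n=30, k=24, p₀=1/5=0.2000
P(X=j) = C(n,j)·p₀^j·(1−p₀)^(n−j); p = Σ P(X=j) over j with P(X=j) ≤ P(X=24)
p-value (two-sided) = 0.00000
At α=0.05: p < α → reject H₀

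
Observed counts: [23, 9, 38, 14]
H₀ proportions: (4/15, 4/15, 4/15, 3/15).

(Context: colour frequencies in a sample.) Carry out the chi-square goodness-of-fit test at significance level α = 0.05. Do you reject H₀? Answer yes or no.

n = 84; E_i = n·p_i = [22.40, 22.40, 22.40, 16.80]
χ² = (23−22.40)²/22.40 + (9−22.40)²/22.40 + (38−22.40)²/22.40 + (14−16.80)²/16.80 = 19.3631
df = 3
p-value (upper-tail) = 0.00023
At α=0.05: p < α → reject H₀

reject H₀: yes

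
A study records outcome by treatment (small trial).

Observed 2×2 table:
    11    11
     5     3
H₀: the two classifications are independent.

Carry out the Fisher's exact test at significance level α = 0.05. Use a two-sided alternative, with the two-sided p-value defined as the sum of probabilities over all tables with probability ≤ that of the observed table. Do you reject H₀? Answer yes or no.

reject H₀: no

Margins: r₁=22, r₂=8, c₁=16, c₂=14, n=30
p_obs = C(22,11)·C(8,5)/C(30,16); sum pmf over tables with pmf ≤ p_obs
p-value (two-sided) = 0.68873
At α=0.05: p ≥ α → fail to reject H₀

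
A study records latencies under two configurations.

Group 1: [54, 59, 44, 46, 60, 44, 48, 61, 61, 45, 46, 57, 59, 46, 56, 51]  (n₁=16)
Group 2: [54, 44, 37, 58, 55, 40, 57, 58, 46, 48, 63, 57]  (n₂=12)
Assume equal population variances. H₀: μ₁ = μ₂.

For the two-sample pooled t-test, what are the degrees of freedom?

df = n₁ + n₂ − 2 = 16 + 12 − 2 = 26

degrees of freedom = 26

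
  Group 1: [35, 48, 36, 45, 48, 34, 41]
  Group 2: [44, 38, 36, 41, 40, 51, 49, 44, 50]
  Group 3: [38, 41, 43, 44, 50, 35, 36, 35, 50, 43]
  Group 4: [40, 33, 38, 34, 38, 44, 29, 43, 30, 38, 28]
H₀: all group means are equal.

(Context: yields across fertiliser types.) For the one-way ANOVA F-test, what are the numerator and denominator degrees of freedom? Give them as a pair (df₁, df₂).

degrees of freedom = [3, 33]

k = 4 groups, N = 37 total
df = (k−1, N−k) = (4−1, 37−4) = (3, 33)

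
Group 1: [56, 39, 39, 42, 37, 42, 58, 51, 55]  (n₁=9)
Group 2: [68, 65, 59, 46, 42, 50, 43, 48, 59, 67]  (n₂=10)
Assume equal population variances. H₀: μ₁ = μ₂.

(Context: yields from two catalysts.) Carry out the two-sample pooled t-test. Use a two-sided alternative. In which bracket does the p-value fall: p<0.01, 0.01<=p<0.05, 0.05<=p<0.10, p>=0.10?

x̄₁=46.556, s₁=8.353, n₁=9
x̄₂=54.700, s₂=10.067, n₂=10
s_p² = [8·8.353² + 9·10.067²]/17 = 86.4895
SE = √(s_p²·(1/9+1/10)) = 4.2730
t = (46.556−54.700)/4.2730 = -1.9060
df = 17
p-value (two-sided) = 0.07370
→ bracket: 0.05<=p<0.10

p-value bracket: 0.05<=p<0.10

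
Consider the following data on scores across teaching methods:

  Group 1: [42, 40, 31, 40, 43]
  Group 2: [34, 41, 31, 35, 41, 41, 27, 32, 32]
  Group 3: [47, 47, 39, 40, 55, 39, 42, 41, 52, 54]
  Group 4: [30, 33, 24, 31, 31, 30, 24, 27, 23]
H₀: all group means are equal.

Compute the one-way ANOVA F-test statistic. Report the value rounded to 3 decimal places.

test statistic = 19.193

Group means [39.20, 34.89, 45.60, 28.11], grand mean 36.939
SSB = Σnᵢ(x̄ᵢ−x̄)² = 1514.901; SSW = ΣΣ(x−x̄ᵢ)² = 762.978
MSB = 1514.901/3 = 504.9670; MSW = 762.978/29 = 26.3096
F = MSB/MSW = 19.1933
df = (3, 29)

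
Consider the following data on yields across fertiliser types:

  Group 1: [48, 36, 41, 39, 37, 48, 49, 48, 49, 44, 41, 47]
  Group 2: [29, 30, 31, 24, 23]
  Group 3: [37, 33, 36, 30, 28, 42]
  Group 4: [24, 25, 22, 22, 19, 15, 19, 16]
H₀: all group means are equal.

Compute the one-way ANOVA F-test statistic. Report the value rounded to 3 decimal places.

Group means [43.92, 27.40, 34.33, 20.25], grand mean 33.290
SSB = Σnᵢ(x̄ᵢ−x̄)² = 2895.437; SSW = ΣΣ(x−x̄ᵢ)² = 536.950
MSB = 2895.437/3 = 965.1457; MSW = 536.950/27 = 19.8870
F = MSB/MSW = 48.5314
df = (3, 27)

test statistic = 48.531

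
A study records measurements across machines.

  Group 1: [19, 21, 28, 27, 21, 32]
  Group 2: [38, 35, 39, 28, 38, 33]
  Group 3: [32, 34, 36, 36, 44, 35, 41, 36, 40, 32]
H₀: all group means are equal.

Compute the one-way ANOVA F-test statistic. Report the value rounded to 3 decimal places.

test statistic = 15.390

Group means [24.67, 35.17, 36.60], grand mean 32.955
SSB = Σnᵢ(x̄ᵢ−x̄)² = 574.388; SSW = ΣΣ(x−x̄ᵢ)² = 354.567
MSB = 574.388/2 = 287.1939; MSW = 354.567/19 = 18.6614
F = MSB/MSW = 15.3897
df = (2, 19)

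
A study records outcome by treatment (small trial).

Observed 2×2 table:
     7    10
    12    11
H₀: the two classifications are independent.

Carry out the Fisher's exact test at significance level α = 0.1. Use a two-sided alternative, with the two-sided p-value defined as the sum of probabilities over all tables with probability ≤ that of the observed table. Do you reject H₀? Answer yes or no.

reject H₀: no

Margins: r₁=17, r₂=23, c₁=19, c₂=21, n=40
p_obs = C(17,7)·C(23,12)/C(40,19); sum pmf over tables with pmf ≤ p_obs
p-value (two-sided) = 0.53778
At α=0.1: p ≥ α → fail to reject H₀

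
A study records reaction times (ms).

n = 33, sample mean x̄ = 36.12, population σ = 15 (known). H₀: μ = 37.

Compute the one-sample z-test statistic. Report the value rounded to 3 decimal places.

test statistic = -0.337

SE = σ/√n = 15/√33 = 2.6112
z = (x̄−μ₀)/SE = (36.12−37)/2.6112 = -0.3370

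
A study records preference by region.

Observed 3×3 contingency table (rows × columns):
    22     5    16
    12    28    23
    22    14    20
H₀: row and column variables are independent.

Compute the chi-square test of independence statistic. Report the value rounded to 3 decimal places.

test statistic = 18.153

Row totals [43, 63, 56], col totals [56, 47, 59], n=162
χ² = (22−14.86)²/14.86 + (5−12.48)²/12.48 + (16−15.66)²/15.66 + (12−21.78)²/21.78 + (28−18.28)²/18.28 + (23−22.94)²/22.94 + (22−19.36)²/19.36 + (14−16.25)²/16.25 + (20−20.40)²/20.40 = 18.1528
df = 4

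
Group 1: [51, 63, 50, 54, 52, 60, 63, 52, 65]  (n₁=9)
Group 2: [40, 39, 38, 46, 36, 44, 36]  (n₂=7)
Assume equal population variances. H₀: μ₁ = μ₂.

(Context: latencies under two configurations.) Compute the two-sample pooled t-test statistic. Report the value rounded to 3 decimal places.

test statistic = 6.429

x̄₁=56.667, s₁=6.000, n₁=9
x̄₂=39.857, s₂=3.848, n₂=7
s_p² = [8·6.000² + 6·3.848²]/14 = 26.9184
SE = √(s_p²·(1/9+1/7)) = 2.6147
t = (56.667−39.857)/2.6147 = 6.4290
df = 14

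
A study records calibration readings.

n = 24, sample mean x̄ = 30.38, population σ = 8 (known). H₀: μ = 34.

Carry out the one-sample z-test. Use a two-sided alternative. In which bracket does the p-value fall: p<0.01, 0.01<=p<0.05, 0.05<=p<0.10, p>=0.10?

p-value bracket: 0.01<=p<0.05

SE = σ/√n = 8/√24 = 1.6330
z = (x̄−μ₀)/SE = (30.38−34)/1.6330 = -2.2168
p-value (two-sided) = 0.02664
→ bracket: 0.01<=p<0.05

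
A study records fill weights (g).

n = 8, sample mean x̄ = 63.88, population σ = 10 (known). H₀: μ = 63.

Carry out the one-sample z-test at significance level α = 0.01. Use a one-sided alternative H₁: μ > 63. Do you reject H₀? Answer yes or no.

SE = σ/√n = 10/√8 = 3.5355
z = (x̄−μ₀)/SE = (63.88−63)/3.5355 = 0.2489
p-value (one-sided, H₁ greater) = 0.40172
At α=0.01: p ≥ α → fail to reject H₀

reject H₀: no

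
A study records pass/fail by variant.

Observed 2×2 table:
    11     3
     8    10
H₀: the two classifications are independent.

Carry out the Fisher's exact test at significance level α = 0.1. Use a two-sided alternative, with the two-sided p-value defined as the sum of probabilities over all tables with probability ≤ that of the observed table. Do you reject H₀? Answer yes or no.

Margins: r₁=14, r₂=18, c₁=19, c₂=13, n=32
p_obs = C(14,11)·C(18,8)/C(32,19); sum pmf over tables with pmf ≤ p_obs
p-value (two-sided) = 0.07511
At α=0.1: p < α → reject H₀

reject H₀: yes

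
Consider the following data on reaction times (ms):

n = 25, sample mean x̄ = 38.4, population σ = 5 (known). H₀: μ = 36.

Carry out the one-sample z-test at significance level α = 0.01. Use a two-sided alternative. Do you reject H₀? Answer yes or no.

SE = σ/√n = 5/√25 = 1.0000
z = (x̄−μ₀)/SE = (38.4−36)/1.0000 = 2.4000
p-value (two-sided) = 0.01640
At α=0.01: p ≥ α → fail to reject H₀

reject H₀: no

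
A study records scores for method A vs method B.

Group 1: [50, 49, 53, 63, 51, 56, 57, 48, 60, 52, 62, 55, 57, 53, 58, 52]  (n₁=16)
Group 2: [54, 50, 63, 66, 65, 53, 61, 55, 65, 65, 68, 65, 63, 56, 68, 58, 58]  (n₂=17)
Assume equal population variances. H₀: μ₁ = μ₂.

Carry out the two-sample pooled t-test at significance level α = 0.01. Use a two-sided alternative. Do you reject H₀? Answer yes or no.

x̄₁=54.750, s₁=4.524, n₁=16
x̄₂=60.765, s₂=5.629, n₂=17
s_p² = [15·4.524² + 16·5.629²]/31 = 26.2600
SE = √(s_p²·(1/16+1/17)) = 1.7849
t = (54.750−60.765)/1.7849 = -3.3697
df = 31
p-value (two-sided) = 0.00203
At α=0.01: p < α → reject H₀

reject H₀: yes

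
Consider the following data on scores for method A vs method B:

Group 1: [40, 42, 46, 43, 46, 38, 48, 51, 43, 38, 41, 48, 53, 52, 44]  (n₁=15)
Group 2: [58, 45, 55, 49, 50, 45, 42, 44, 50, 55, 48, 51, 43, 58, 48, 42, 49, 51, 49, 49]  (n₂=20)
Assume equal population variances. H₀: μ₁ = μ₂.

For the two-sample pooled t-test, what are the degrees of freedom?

degrees of freedom = 33

df = n₁ + n₂ − 2 = 15 + 20 − 2 = 33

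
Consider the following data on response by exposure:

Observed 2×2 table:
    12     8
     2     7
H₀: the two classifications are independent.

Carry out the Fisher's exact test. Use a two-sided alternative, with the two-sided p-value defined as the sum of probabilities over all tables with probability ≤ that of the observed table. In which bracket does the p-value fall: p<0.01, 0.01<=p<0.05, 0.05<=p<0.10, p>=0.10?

p-value bracket: p>=0.10

Margins: r₁=20, r₂=9, c₁=14, c₂=15, n=29
p_obs = C(20,12)·C(9,2)/C(29,14); sum pmf over tables with pmf ≤ p_obs
p-value (two-sided) = 0.10865
→ bracket: p>=0.10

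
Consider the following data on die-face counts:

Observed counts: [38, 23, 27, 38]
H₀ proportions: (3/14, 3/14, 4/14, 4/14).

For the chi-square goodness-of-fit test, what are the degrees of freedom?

degrees of freedom = 3

df = k − 1 = 4 − 1 = 3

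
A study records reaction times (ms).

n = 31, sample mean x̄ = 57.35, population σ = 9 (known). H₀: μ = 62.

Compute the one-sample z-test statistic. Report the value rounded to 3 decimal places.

test statistic = -2.877

SE = σ/√n = 9/√31 = 1.6164
z = (x̄−μ₀)/SE = (57.35−62)/1.6164 = -2.8767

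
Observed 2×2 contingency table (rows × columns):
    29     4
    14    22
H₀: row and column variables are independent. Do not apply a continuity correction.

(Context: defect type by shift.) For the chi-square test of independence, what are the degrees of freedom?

df = (r−1)(c−1) = (2−1)·(2−1) = 1

degrees of freedom = 1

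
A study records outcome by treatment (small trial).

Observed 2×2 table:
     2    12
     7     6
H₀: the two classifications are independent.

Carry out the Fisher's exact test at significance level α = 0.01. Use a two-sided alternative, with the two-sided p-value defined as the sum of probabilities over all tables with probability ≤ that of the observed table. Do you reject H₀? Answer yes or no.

Margins: r₁=14, r₂=13, c₁=9, c₂=18, n=27
p_obs = C(14,2)·C(13,7)/C(27,9); sum pmf over tables with pmf ≤ p_obs
p-value (two-sided) = 0.04607
At α=0.01: p ≥ α → fail to reject H₀

reject H₀: no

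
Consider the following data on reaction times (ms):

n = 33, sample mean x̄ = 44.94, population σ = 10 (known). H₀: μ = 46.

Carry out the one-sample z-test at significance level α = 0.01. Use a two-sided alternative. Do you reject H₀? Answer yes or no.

reject H₀: no

SE = σ/√n = 10/√33 = 1.7408
z = (x̄−μ₀)/SE = (44.94−46)/1.7408 = -0.6089
p-value (two-sided) = 0.54258
At α=0.01: p ≥ α → fail to reject H₀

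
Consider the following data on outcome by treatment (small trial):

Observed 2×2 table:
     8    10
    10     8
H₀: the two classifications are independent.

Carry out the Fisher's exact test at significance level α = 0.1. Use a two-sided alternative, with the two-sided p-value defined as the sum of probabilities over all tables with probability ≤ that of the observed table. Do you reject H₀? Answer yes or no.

Margins: r₁=18, r₂=18, c₁=18, c₂=18, n=36
p_obs = C(18,8)·C(18,10)/C(36,18); sum pmf over tables with pmf ≤ p_obs
p-value (two-sided) = 0.73952
At α=0.1: p ≥ α → fail to reject H₀

reject H₀: no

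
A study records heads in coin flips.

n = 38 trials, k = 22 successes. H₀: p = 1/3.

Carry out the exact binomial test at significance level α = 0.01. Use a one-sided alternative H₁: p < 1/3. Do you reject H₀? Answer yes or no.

reject H₀: no

Exact binomial: n=38, k=22, p₀=1/3=0.3333
P(X≤22) from Σ C(n,i)·p₀^i·(1−p₀)^(n−i)
p-value (one-sided, H₁ less) = 0.99946
At α=0.01: p ≥ α → fail to reject H₀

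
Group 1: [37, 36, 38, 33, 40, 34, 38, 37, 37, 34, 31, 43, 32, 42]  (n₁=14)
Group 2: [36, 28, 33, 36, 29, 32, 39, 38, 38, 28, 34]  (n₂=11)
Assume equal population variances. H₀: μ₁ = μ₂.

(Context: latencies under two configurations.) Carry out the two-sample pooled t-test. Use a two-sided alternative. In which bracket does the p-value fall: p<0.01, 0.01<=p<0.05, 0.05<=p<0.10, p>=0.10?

p-value bracket: 0.05<=p<0.10

x̄₁=36.571, s₁=3.567, n₁=14
x̄₂=33.727, s₂=4.077, n₂=11
s_p² = [13·3.567² + 10·4.077²]/23 = 14.4178
SE = √(s_p²·(1/14+1/11)) = 1.5299
t = (36.571−33.727)/1.5299 = 1.8591
df = 23
p-value (two-sided) = 0.07586
→ bracket: 0.05<=p<0.10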